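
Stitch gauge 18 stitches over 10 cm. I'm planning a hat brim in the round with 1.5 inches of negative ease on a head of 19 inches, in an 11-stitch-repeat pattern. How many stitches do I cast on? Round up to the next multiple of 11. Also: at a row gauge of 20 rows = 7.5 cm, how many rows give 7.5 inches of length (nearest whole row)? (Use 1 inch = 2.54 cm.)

Finished = 19 − 1.5 = 17.5 inches.
17.5 inches × 2.54 = 44.45 cm.
18/10 = 1.8 sts per cm; 44.45 × 1.8 = 80.01 sts.
Next multiple of 11 → 88.
7.5 inches = 19.05 cm; × 2.667 = 50.80 → 51 rows.

Cast on 88 stitches; work 51 rows.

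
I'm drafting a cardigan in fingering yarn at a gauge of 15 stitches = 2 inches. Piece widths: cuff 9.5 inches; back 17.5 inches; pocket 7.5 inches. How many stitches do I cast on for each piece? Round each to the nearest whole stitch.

cuff 71; back 131; pocket 56.

Rate = 15/2 = 7.5 sts per in.
cuff: 9.5 × 7.5 = 71.25 → 71.
back: 17.5 × 7.5 = 131.25 → 131.
pocket: 7.5 × 7.5 = 56.25 → 56.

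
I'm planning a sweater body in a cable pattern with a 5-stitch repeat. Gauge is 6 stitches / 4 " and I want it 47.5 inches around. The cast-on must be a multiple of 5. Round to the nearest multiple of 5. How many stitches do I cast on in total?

6 / 4 = 1.5 sts per inch.
47.5 × 1.5 = 71.25 sts.
Nearest multiple of 5: 70.

70 stitches.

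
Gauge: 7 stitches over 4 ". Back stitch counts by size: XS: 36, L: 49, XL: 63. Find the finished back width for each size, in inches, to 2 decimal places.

XS 20.57 inches; L 28.00 inches; XL 36.00 inches.

7/4 = 1.75 sts per in.
XS: 36 / 1.75 = 20.571 → 20.57 in.
L: 49 / 1.75 = 28.000 → 28.00 in.
XL: 63 / 1.75 = 36.000 → 36.00 in.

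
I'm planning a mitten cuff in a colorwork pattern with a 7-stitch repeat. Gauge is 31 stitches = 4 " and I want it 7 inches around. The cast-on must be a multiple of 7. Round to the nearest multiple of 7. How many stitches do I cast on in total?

CO 56 sts.

31 / 4 = 7.75 sts per inch.
7 × 7.75 = 54.25 sts.
Nearest multiple of 7: 56.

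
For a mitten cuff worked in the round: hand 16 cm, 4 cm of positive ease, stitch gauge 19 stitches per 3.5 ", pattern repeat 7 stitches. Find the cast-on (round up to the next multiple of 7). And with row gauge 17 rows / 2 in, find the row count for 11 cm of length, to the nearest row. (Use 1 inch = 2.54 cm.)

Finished = 16 + 4 = 20 cm.
20 cm × 1/2.54 = 7.87 inches.
19/3.5 = 5.429 sts per in; 7.87 × 5.429 = 42.74 sts.
Next multiple of 7 → 49.
11 cm = 4.33 inches; × 8.5 = 36.81 → 37 rows.

Cast on 49 stitches; work 37 rows.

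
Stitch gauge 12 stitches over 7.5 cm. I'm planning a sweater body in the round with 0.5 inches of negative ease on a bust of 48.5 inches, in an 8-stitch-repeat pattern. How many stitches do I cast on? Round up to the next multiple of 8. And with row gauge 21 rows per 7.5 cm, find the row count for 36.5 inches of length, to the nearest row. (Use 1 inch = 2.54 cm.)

Finished = 48.5 − 0.5 = 48 inches.
48 inches × 2.54 = 121.92 cm.
12/7.5 = 1.6 sts per cm; 121.92 × 1.6 = 195.07 sts.
Next multiple of 8 → 200.
36.5 inches = 92.71 cm; × 2.8 = 259.59 → 260 rows.

Cast on 200 stitches; work 260 rows.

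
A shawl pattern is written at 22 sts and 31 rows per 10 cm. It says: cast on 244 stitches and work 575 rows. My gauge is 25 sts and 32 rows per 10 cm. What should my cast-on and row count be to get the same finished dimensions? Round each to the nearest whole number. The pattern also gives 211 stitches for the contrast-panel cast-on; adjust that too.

Cast on 277 stitches; work 594 rows; contrast-panel cast-on 240 stitches.

Stitches: 244 × 25/22 = 277.27 → 277.
Rows: 575 × 32/31 = 593.55 → 594.
contrast-panel cast-on: 211 × 25/22 = 239.77 → 240.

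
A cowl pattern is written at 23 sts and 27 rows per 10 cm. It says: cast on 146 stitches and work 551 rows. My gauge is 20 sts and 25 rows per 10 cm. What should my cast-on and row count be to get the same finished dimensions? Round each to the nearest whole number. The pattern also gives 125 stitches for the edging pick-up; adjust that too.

Stitches: 146 × 20/23 = 126.96 → 127.
Rows: 551 × 25/27 = 510.19 → 510.
edging pick-up: 125 × 20/23 = 108.70 → 109.

Cast on 127 stitches; work 510 rows; edging pick-up 109 stitches.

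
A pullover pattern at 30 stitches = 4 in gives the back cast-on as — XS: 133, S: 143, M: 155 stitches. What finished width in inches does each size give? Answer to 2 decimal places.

XS 17.73 inches; S 19.07 inches; M 20.67 inches.

30/4 = 7.5 sts per in.
XS: 133 / 7.5 = 17.733 → 17.73 in.
S: 143 / 7.5 = 19.067 → 19.07 in.
M: 155 / 7.5 = 20.667 → 20.67 in.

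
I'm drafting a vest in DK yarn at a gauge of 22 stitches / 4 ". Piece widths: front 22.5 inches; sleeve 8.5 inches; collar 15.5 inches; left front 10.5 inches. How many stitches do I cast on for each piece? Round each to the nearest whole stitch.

front 124; sleeve 47; collar 85; left front 58.

Rate = 22/4 = 5.5 sts per in.
front: 22.5 × 5.5 = 123.75 → 124.
sleeve: 8.5 × 5.5 = 46.75 → 47.
collar: 15.5 × 5.5 = 85.25 → 85.
left front: 10.5 × 5.5 = 57.75 → 58.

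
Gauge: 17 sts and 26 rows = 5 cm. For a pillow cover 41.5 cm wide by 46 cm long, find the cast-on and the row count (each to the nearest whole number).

Cast on 141 stitches and work 239 rows.

Stitch gauge = 17/5 = 3.4 sts/cm; 41.5 × 3.4 = 141.10 → 141 sts.
Row gauge = 26/5 = 5.2 rows/cm; 46 × 5.2 = 239.20 → 239 rows.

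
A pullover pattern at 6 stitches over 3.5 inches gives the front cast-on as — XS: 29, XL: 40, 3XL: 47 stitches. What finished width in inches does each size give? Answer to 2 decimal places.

XS 16.92 inches; XL 23.33 inches; 3XL 27.42 inches.

6/3.5 = 1.714 sts per in.
XS: 29 / 1.714 = 16.917 → 16.92 in.
XL: 40 / 1.714 = 23.333 → 23.33 in.
3XL: 47 / 1.714 = 27.417 → 27.42 in.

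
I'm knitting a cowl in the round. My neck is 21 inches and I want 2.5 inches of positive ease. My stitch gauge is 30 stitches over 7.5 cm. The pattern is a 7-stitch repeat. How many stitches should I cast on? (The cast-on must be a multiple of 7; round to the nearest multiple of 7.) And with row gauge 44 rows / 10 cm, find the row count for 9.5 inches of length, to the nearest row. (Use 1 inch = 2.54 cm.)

Finished = 21 + 2.5 = 23.5 inches.
23.5 inches × 2.54 = 59.69 cm.
30/7.5 = 4 sts per cm; 59.69 × 4 = 238.76 sts.
Nearest multiple of 7 → 238.
9.5 inches = 24.13 cm; × 4.4 = 106.17 → 106 rows.

Cast on 238 stitches; work 106 rows.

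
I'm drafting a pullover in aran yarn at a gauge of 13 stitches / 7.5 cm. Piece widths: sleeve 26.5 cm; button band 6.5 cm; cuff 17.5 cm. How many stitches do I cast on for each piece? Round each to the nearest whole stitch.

sleeve 46; button band 11; cuff 30.

Rate = 13/7.5 = 1.733 sts per cm.
sleeve: 26.5 × 1.733 = 45.93 → 46.
button band: 6.5 × 1.733 = 11.27 → 11.
cuff: 17.5 × 1.733 = 30.33 → 30.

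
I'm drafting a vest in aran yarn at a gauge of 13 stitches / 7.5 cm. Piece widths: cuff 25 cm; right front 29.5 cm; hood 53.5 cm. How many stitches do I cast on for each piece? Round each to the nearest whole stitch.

cuff 43; right front 51; hood 93.

Rate = 13/7.5 = 1.733 sts per cm.
cuff: 25 × 1.733 = 43.33 → 43.
right front: 29.5 × 1.733 = 51.13 → 51.
hood: 53.5 × 1.733 = 92.73 → 93.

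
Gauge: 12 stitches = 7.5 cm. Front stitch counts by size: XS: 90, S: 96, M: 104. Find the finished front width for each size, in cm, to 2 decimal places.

12/7.5 = 1.6 sts per cm.
XS: 90 / 1.6 = 56.250 → 56.25 cm.
S: 96 / 1.6 = 60.000 → 60.00 cm.
M: 104 / 1.6 = 65.000 → 65.00 cm.

XS 56.25 cm; S 60.00 cm; M 65.00 cm.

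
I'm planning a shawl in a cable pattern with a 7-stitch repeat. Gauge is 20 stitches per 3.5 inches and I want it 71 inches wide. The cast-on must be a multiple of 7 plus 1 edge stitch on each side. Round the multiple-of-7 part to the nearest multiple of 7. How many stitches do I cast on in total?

CO 408 sts.

20 / 3.5 = 5.714 sts per inch.
71 × 5.714 = 405.71 sts.
Less 2 edge sts → 403.71 for the repeat.
Nearest multiple of 7: 406.
Add back 2 edge sts → 408.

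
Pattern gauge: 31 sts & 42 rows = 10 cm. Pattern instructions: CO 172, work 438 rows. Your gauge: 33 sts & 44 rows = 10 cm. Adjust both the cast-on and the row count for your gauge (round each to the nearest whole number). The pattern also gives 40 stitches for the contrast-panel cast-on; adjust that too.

Stitches: 172 × 33/31 = 183.10 → 183.
Rows: 438 × 44/42 = 458.86 → 459.
contrast-panel cast-on: 40 × 33/31 = 42.58 → 43.

Cast on 183 stitches; work 459 rows; contrast-panel cast-on 43 stitches.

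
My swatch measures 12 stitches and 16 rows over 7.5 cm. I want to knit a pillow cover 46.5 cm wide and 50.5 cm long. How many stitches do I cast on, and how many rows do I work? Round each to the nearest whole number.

Cast on 74 stitches and work 108 rows.

Stitch gauge = 12/7.5 = 1.6 sts/cm; 46.5 × 1.6 = 74.40 → 74 sts.
Row gauge = 16/7.5 = 2.133 rows/cm; 50.5 × 2.133 = 107.73 → 108 rows.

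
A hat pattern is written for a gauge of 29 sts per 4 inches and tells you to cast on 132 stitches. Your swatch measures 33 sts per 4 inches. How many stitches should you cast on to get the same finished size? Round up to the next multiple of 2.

Scale factor = 33 / 29 = 1.138.
132 × 33 / 29 = 150.21 sts.
→ 152 sts.

CO 152 sts.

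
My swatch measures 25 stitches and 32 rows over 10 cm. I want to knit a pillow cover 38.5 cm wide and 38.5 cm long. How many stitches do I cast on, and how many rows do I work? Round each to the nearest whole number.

Stitch gauge = 25/10 = 2.5 sts/cm; 38.5 × 2.5 = 96.25 → 96 sts.
Row gauge = 32/10 = 3.2 rows/cm; 38.5 × 3.2 = 123.20 → 123 rows.

Cast on 96 stitches and work 123 rows.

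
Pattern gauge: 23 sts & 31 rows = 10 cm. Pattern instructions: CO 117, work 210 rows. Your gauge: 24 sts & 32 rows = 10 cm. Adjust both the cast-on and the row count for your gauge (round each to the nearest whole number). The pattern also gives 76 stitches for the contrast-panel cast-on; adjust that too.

Cast on 122 stitches; work 217 rows; contrast-panel cast-on 79 stitches.

Stitches: 117 × 24/23 = 122.09 → 122.
Rows: 210 × 32/31 = 216.77 → 217.
contrast-panel cast-on: 76 × 24/23 = 79.30 → 79.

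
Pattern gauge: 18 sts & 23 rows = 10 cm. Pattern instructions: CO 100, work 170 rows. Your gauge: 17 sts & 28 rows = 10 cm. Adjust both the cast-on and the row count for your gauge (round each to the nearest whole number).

Stitches: 100 × 17/18 = 94.44 → 94.
Rows: 170 × 28/23 = 206.96 → 207.

Cast on 94 stitches; work 207 rows.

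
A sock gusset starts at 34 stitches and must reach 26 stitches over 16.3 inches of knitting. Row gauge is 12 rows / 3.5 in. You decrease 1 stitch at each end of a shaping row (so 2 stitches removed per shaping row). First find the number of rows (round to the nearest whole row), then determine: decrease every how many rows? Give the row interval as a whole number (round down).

Rows = 16.3 × 3.429 = 55.9 → 56 rows.
Stitches to remove: 8 → 4 shaping rows (at 2 st each).
56 / 4 = 14.00 → every 14 rows.

Decrease every 14th row.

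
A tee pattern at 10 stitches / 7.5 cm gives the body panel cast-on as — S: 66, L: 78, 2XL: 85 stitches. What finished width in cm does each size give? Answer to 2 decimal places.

S 49.50 cm; L 58.50 cm; 2XL 63.75 cm.

10/7.5 = 1.333 sts per cm.
S: 66 / 1.333 = 49.500 → 49.50 cm.
L: 78 / 1.333 = 58.500 → 58.50 cm.
2XL: 85 / 1.333 = 63.750 → 63.75 cm.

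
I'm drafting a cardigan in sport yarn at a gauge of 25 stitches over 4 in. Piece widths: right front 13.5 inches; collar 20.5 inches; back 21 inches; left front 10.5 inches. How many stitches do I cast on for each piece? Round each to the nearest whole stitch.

Rate = 25/4 = 6.25 sts per in.
right front: 13.5 × 6.25 = 84.38 → 84.
collar: 20.5 × 6.25 = 128.12 → 128.
back: 21 × 6.25 = 131.25 → 131.
left front: 10.5 × 6.25 = 65.62 → 66.

right front 84; collar 128; back 131; left front 66.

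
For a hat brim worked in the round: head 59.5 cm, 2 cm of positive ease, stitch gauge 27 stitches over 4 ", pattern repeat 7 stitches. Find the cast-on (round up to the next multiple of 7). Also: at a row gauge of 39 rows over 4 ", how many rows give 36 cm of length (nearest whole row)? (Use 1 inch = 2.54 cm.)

Cast on 168 stitches; work 138 rows.

Finished = 59.5 + 2 = 61.5 cm.
61.5 cm × 1/2.54 = 24.21 inches.
27/4 = 6.75 sts per in; 24.21 × 6.75 = 163.44 sts.
Next multiple of 7 → 168.
36 cm = 14.17 inches; × 9.75 = 138.19 → 138 rows.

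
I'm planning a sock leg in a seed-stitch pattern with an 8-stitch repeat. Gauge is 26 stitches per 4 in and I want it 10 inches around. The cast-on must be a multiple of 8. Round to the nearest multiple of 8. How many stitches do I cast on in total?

26 / 4 = 6.5 sts per inch.
10 × 6.5 = 65.00 sts.
Nearest multiple of 8: 64.

CO 64 sts.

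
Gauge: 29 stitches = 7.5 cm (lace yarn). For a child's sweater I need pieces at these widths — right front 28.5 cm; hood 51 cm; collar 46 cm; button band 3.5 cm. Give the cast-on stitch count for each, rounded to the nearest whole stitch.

Rate = 29/7.5 = 3.867 sts per cm.
right front: 28.5 × 3.867 = 110.20 → 110.
hood: 51 × 3.867 = 197.20 → 197.
collar: 46 × 3.867 = 177.87 → 178.
button band: 3.5 × 3.867 = 13.53 → 14.

right front 110; hood 197; collar 178; button band 14.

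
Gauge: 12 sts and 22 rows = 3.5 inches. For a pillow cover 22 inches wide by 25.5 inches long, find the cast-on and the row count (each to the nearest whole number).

Stitch gauge = 12/3.5 = 3.429 sts/in; 22 × 3.429 = 75.43 → 75 sts.
Row gauge = 22/3.5 = 6.286 rows/in; 25.5 × 6.286 = 160.29 → 160 rows.

Cast on 75 stitches and work 160 rows.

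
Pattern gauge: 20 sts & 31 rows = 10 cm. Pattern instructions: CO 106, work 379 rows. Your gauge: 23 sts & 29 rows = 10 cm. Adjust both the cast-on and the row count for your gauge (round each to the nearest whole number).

Stitches: 106 × 23/20 = 121.90 → 122.
Rows: 379 × 29/31 = 354.55 → 355.

Cast on 122 stitches; work 355 rows.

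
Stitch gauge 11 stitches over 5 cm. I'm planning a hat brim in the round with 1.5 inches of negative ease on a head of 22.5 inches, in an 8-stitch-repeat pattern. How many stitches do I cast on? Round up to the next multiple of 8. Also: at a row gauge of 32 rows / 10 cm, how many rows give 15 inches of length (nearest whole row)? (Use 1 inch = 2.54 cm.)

Cast on 120 stitches; work 122 rows.

Finished = 22.5 − 1.5 = 21 inches.
21 inches × 2.54 = 53.34 cm.
11/5 = 2.2 sts per cm; 53.34 × 2.2 = 117.35 sts.
Next multiple of 8 → 120.
15 inches = 38.10 cm; × 3.2 = 121.92 → 122 rows.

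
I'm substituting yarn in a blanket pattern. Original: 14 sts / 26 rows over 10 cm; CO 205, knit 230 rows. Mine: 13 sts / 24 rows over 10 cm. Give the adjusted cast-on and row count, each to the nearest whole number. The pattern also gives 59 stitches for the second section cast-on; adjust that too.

Stitches: 205 × 13/14 = 190.36 → 190.
Rows: 230 × 24/26 = 212.31 → 212.
second section cast-on: 59 × 13/14 = 54.79 → 55.

Cast on 190 stitches; work 212 rows; second section cast-on 55 stitches.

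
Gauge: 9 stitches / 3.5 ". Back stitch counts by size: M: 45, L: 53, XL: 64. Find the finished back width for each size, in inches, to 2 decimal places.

9/3.5 = 2.571 sts per in.
M: 45 / 2.571 = 17.500 → 17.50 in.
L: 53 / 2.571 = 20.611 → 20.61 in.
XL: 64 / 2.571 = 24.889 → 24.89 in.

M 17.50 inches; L 20.61 inches; XL 24.89 inches.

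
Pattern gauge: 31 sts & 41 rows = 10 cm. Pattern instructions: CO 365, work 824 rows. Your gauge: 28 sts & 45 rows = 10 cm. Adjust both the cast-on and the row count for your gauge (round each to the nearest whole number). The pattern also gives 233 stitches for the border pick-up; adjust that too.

Stitches: 365 × 28/31 = 329.68 → 330.
Rows: 824 × 45/41 = 904.39 → 904.
border pick-up: 233 × 28/31 = 210.45 → 210.

Cast on 330 stitches; work 904 rows; border pick-up 210 stitches.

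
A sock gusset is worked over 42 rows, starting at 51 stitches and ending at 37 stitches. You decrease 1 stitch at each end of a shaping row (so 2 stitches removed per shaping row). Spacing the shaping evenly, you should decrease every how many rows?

Stitches to remove: |37 − 51| = 14.
Shaping rows needed: 14 / 2 = 7.
42 rows / 7 = every 6 rows.

Decrease every 6th row.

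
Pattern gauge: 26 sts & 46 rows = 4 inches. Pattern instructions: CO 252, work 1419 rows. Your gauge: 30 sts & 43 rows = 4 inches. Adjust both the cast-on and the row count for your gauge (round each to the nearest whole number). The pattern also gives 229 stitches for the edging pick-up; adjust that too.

Stitches: 252 × 30/26 = 290.77 → 291.
Rows: 1419 × 43/46 = 1326.46 → 1326.
edging pick-up: 229 × 30/26 = 264.23 → 264.

Cast on 291 stitches; work 1326 rows; edging pick-up 264 stitches.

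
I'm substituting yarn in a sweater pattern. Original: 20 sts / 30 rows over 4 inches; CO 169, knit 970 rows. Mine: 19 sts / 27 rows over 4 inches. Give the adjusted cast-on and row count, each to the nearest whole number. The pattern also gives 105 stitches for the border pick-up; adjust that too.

Stitches: 169 × 19/20 = 160.55 → 161.
Rows: 970 × 27/30 = 873.00 → 873.
border pick-up: 105 × 19/20 = 99.75 → 100.

Cast on 161 stitches; work 873 rows; border pick-up 100 stitches.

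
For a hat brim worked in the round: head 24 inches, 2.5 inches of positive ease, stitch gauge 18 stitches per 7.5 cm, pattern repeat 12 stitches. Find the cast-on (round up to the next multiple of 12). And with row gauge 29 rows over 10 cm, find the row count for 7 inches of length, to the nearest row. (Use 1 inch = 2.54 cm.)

Cast on 168 stitches; work 52 rows.

Finished = 24 + 2.5 = 26.5 inches.
26.5 inches × 2.54 = 67.31 cm.
18/7.5 = 2.4 sts per cm; 67.31 × 2.4 = 161.54 sts.
Next multiple of 12 → 168.
7 inches = 17.78 cm; × 2.9 = 51.56 → 52 rows.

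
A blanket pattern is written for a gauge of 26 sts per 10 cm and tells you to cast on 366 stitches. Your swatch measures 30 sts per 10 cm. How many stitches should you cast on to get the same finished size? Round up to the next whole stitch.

Scale factor = 30 / 26 = 1.154.
366 × 30 / 26 = 422.31 sts.
→ 423 sts.

423 stitches.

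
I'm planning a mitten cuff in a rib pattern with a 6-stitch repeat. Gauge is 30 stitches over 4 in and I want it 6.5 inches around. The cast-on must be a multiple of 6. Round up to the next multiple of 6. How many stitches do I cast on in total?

30 / 4 = 7.5 sts per inch.
6.5 × 7.5 = 48.75 sts.
Next multiple of 6: 54.

CO 54 sts.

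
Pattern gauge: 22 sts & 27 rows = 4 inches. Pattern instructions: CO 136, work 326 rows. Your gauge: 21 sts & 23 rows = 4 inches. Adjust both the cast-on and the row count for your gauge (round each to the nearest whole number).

Stitches: 136 × 21/22 = 129.82 → 130.
Rows: 326 × 23/27 = 277.70 → 278.

Cast on 130 stitches; work 278 rows.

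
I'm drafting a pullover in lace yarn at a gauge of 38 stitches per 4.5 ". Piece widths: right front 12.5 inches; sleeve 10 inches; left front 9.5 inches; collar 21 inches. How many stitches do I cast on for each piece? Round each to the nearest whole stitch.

Rate = 38/4.5 = 8.444 sts per in.
right front: 12.5 × 8.444 = 105.56 → 106.
sleeve: 10 × 8.444 = 84.44 → 84.
left front: 9.5 × 8.444 = 80.22 → 80.
collar: 21 × 8.444 = 177.33 → 177.

right front 106; sleeve 84; left front 80; collar 177.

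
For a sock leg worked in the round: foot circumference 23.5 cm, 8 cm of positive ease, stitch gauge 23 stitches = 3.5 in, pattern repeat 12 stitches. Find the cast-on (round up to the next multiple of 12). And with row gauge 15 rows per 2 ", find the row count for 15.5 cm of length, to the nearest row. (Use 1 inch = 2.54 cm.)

Cast on 84 stitches; work 46 rows.

Finished = 23.5 + 8 = 31.5 cm.
31.5 cm × 1/2.54 = 12.40 inches.
23/3.5 = 6.571 sts per in; 12.40 × 6.571 = 81.50 sts.
Next multiple of 12 → 84.
15.5 cm = 6.10 inches; × 7.5 = 45.77 → 46 rows.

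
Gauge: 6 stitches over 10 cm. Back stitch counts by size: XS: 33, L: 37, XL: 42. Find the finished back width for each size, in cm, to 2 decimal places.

6/10 = 0.6 sts per cm.
XS: 33 / 0.6 = 55.000 → 55.00 cm.
L: 37 / 0.6 = 61.667 → 61.67 cm.
XL: 42 / 0.6 = 70.000 → 70.00 cm.

XS 55.00 cm; L 61.67 cm; XL 70.00 cm.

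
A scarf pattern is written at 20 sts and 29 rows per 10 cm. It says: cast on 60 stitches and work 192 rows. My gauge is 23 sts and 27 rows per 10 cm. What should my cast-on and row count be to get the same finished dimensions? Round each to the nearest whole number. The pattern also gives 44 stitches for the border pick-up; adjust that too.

Stitches: 60 × 23/20 = 69.00 → 69.
Rows: 192 × 27/29 = 178.76 → 179.
border pick-up: 44 × 23/20 = 50.60 → 51.

Cast on 69 stitches; work 179 rows; border pick-up 51 stitches.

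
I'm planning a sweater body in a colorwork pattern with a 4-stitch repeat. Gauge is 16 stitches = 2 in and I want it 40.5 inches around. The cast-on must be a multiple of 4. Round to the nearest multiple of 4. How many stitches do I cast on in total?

Cast on 324 stitches.

16 / 2 = 8 sts per inch.
40.5 × 8 = 324.00 sts.
Nearest multiple of 4: 324.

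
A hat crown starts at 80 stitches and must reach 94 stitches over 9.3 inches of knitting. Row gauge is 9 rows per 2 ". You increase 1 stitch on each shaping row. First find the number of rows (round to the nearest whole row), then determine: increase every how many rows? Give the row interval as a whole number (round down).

Rows = 9.3 × 4.5 = 41.9 → 42 rows.
Stitches to add: 14 → 14 shaping rows (at 1 st each).
42 / 14 = 3.00 → every 3 rows.

Increase every 3rd row.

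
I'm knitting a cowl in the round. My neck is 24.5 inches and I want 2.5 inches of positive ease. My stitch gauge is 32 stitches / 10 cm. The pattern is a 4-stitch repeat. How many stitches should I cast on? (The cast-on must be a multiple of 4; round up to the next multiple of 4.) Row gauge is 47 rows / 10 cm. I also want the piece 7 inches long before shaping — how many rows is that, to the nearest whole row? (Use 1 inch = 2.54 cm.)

Finished = 24.5 + 2.5 = 27 inches.
27 inches × 2.54 = 68.58 cm.
32/10 = 3.2 sts per cm; 68.58 × 3.2 = 219.46 sts.
Next multiple of 4 → 220.
7 inches = 17.78 cm; × 4.7 = 83.57 → 84 rows.

Cast on 220 stitches; work 84 rows.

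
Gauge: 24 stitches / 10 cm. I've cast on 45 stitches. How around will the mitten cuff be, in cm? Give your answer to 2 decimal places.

24 stitches / 10 cm = 2.4 stitches per cm.
45 / 2.4 = 18.750 cm.

18.75 cm.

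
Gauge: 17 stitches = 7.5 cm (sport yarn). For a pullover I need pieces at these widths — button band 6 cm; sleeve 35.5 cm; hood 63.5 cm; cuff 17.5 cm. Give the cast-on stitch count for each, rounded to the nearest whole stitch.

button band 14; sleeve 80; hood 144; cuff 40.

Rate = 17/7.5 = 2.267 sts per cm.
button band: 6 × 2.267 = 13.60 → 14.
sleeve: 35.5 × 2.267 = 80.47 → 80.
hood: 63.5 × 2.267 = 143.93 → 144.
cuff: 17.5 × 2.267 = 39.67 → 40.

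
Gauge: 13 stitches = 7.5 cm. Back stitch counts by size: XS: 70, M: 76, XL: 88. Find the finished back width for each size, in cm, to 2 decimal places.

XS 40.38 cm; M 43.85 cm; XL 50.77 cm.

13/7.5 = 1.733 sts per cm.
XS: 70 / 1.733 = 40.385 → 40.38 cm.
M: 76 / 1.733 = 43.846 → 43.85 cm.
XL: 88 / 1.733 = 50.769 → 50.77 cm.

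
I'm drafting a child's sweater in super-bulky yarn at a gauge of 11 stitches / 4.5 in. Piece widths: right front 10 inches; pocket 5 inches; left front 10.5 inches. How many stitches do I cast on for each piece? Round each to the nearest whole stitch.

right front 24; pocket 12; left front 26.

Rate = 11/4.5 = 2.444 sts per in.
right front: 10 × 2.444 = 24.44 → 24.
pocket: 5 × 2.444 = 12.22 → 12.
left front: 10.5 × 2.444 = 25.67 → 26.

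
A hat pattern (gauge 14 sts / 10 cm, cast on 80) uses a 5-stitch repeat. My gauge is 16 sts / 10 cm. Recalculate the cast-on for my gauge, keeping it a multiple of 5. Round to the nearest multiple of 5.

80 × 16 / 14 = 91.43.
Nearest multiple of 5: 90.

CO 90 sts.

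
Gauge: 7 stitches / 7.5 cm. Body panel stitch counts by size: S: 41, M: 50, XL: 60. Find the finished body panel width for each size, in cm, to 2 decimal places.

7/7.5 = 0.933 sts per cm.
S: 41 / 0.933 = 43.929 → 43.93 cm.
M: 50 / 0.933 = 53.571 → 53.57 cm.
XL: 60 / 0.933 = 64.286 → 64.29 cm.

S 43.93 cm; M 53.57 cm; XL 64.29 cm.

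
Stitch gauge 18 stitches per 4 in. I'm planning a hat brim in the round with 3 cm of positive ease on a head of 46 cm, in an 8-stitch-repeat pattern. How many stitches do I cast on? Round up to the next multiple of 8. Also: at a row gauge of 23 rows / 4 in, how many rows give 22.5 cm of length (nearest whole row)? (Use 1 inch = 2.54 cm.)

Cast on 88 stitches; work 51 rows.

Finished = 46 + 3 = 49 cm.
49 cm × 1/2.54 = 19.29 inches.
18/4 = 4.5 sts per in; 19.29 × 4.5 = 86.81 sts.
Next multiple of 8 → 88.
22.5 cm = 8.86 inches; × 5.75 = 50.94 → 51 rows.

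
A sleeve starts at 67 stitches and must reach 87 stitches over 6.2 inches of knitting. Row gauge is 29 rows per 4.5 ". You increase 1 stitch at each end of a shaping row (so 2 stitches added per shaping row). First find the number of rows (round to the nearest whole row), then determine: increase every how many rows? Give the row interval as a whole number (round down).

Increase every 4th row.

Rows = 6.2 × 6.444 = 40.0 → 40 rows.
Stitches to add: 20 → 10 shaping rows (at 2 st each).
40 / 10 = 4.00 → every 4 rows.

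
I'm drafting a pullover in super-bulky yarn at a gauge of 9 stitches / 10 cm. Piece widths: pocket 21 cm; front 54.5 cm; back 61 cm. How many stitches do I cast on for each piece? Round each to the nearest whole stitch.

Rate = 9/10 = 0.9 sts per cm.
pocket: 21 × 0.9 = 18.90 → 19.
front: 54.5 × 0.9 = 49.05 → 49.
back: 61 × 0.9 = 54.90 → 55.

pocket 19; front 49; back 55.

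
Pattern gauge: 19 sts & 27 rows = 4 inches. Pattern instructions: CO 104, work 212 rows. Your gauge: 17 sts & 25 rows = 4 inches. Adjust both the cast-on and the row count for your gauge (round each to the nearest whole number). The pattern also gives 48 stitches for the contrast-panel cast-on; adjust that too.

Cast on 93 stitches; work 196 rows; contrast-panel cast-on 43 stitches.

Stitches: 104 × 17/19 = 93.05 → 93.
Rows: 212 × 25/27 = 196.30 → 196.
contrast-panel cast-on: 48 × 17/19 = 42.95 → 43.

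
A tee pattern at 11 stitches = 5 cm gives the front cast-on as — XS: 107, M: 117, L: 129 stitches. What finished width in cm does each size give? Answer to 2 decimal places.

XS 48.64 cm; M 53.18 cm; L 58.64 cm.

11/5 = 2.2 sts per cm.
XS: 107 / 2.2 = 48.636 → 48.64 cm.
M: 117 / 2.2 = 53.182 → 53.18 cm.
L: 129 / 2.2 = 58.636 → 58.64 cm.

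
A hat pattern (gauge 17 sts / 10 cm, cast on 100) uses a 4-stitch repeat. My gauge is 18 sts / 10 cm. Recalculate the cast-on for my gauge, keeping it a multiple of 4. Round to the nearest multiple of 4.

100 × 18 / 17 = 105.88.
Nearest multiple of 4: 104.

104 stitches.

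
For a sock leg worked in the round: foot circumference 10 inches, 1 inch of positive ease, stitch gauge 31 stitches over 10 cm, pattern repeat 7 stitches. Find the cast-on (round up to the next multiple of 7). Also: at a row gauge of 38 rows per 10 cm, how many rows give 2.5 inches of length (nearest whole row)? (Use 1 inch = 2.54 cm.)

Finished = 10 + 1 = 11 inches.
11 inches × 2.54 = 27.94 cm.
31/10 = 3.1 sts per cm; 27.94 × 3.1 = 86.61 sts.
Next multiple of 7 → 91.
2.5 inches = 6.35 cm; × 3.8 = 24.13 → 24 rows.

Cast on 91 stitches; work 24 rows.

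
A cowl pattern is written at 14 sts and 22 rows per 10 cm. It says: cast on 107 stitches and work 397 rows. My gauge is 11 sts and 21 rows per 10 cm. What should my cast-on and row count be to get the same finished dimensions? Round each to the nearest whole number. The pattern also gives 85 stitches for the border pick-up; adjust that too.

Cast on 84 stitches; work 379 rows; border pick-up 67 stitches.

Stitches: 107 × 11/14 = 84.07 → 84.
Rows: 397 × 21/22 = 378.95 → 379.
border pick-up: 85 × 11/14 = 66.79 → 67.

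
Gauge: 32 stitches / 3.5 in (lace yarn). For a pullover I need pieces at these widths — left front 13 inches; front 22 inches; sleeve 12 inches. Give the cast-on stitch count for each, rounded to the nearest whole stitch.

Rate = 32/3.5 = 9.143 sts per in.
left front: 13 × 9.143 = 118.86 → 119.
front: 22 × 9.143 = 201.14 → 201.
sleeve: 12 × 9.143 = 109.71 → 110.

left front 119; front 201; sleeve 110.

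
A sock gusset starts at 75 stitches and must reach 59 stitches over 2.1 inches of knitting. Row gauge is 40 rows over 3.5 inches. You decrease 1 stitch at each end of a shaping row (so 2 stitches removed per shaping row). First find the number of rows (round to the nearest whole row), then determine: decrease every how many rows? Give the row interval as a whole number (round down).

Decrease every 3rd row.

Rows = 2.1 × 11.429 = 24.0 → 24 rows.
Stitches to remove: 16 → 8 shaping rows (at 2 st each).
24 / 8 = 3.00 → every 3 rows.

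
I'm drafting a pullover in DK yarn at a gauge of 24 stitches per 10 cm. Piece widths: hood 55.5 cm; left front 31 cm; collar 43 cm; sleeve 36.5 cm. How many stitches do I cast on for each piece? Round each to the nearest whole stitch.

Rate = 24/10 = 2.4 sts per cm.
hood: 55.5 × 2.4 = 133.20 → 133.
left front: 31 × 2.4 = 74.40 → 74.
collar: 43 × 2.4 = 103.20 → 103.
sleeve: 36.5 × 2.4 = 87.60 → 88.

hood 133; left front 74; collar 103; sleeve 88.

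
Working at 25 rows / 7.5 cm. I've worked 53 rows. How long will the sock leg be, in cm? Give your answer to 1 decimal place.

25 rows / 7.5 cm = 3.333 rows per cm.
53 / 3.333 = 15.90 cm.

15.9 cm.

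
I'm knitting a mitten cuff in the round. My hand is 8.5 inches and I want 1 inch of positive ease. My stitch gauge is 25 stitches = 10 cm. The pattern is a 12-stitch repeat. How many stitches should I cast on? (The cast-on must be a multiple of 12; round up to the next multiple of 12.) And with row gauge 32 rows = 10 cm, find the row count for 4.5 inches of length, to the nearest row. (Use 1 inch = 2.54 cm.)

Cast on 72 stitches; work 37 rows.

Finished = 8.5 + 1 = 9.5 inches.
9.5 inches × 2.54 = 24.13 cm.
25/10 = 2.5 sts per cm; 24.13 × 2.5 = 60.33 sts.
Next multiple of 12 → 72.
4.5 inches = 11.43 cm; × 3.2 = 36.58 → 37 rows.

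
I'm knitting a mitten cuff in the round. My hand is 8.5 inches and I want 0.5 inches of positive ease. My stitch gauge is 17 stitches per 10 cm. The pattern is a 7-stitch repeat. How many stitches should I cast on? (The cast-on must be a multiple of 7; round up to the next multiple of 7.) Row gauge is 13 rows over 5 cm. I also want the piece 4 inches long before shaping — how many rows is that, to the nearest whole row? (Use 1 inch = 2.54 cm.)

Finished = 8.5 + 0.5 = 9 inches.
9 inches × 2.54 = 22.86 cm.
17/10 = 1.7 sts per cm; 22.86 × 1.7 = 38.86 sts.
Next multiple of 7 → 42.
4 inches = 10.16 cm; × 2.6 = 26.42 → 26 rows.

Cast on 42 stitches; work 26 rows.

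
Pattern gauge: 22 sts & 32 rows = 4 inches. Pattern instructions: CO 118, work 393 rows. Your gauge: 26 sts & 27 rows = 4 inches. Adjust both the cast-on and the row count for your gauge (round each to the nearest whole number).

Cast on 139 stitches; work 332 rows.

Stitches: 118 × 26/22 = 139.45 → 139.
Rows: 393 × 27/32 = 331.59 → 332.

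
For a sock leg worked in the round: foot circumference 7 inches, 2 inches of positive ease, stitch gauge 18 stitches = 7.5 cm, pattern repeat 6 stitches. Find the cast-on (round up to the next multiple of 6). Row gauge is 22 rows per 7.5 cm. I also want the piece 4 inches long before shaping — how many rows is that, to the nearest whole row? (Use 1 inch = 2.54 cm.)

Finished = 7 + 2 = 9 inches.
9 inches × 2.54 = 22.86 cm.
18/7.5 = 2.4 sts per cm; 22.86 × 2.4 = 54.86 sts.
Next multiple of 6 → 60.
4 inches = 10.16 cm; × 2.933 = 29.80 → 30 rows.

Cast on 60 stitches; work 30 rows.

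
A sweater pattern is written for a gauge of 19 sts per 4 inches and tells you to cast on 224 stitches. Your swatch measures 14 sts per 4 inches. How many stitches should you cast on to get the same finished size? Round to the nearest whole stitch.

Scale factor = 14 / 19 = 0.737.
224 × 14 / 19 = 165.05 sts.
→ 165 sts.

CO 165 sts.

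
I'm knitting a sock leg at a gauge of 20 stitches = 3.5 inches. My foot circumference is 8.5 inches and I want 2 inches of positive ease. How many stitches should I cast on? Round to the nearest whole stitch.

Cast on 60 stitches.

Finished = 8.5 + 2 = 10.5 in.
20 / 3.5 = 5.714 sts per inch.
10.50 × 5.714 = 60.00 sts.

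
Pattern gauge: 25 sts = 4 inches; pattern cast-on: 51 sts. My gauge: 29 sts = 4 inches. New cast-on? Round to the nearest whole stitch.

CO 59 sts.

Scale factor = 29 / 25 = 1.160.
51 × 29 / 25 = 59.16 sts.
→ 59 sts.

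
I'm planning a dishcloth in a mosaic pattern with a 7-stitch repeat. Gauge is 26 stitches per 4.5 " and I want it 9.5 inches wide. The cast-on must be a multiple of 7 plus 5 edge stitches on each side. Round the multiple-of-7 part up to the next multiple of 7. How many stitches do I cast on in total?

26 / 4.5 = 5.778 sts per inch.
9.5 × 5.778 = 54.89 sts.
Less 10 edge sts → 44.89 for the repeat.
Next multiple of 7: 49.
Add back 10 edge sts → 59.

59 stitches.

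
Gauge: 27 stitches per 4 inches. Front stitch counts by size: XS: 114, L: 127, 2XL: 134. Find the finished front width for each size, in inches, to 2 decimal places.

XS 16.89 inches; L 18.81 inches; 2XL 19.85 inches.

27/4 = 6.75 sts per in.
XS: 114 / 6.75 = 16.889 → 16.89 in.
L: 127 / 6.75 = 18.815 → 18.81 in.
2XL: 134 / 6.75 = 19.852 → 19.85 in.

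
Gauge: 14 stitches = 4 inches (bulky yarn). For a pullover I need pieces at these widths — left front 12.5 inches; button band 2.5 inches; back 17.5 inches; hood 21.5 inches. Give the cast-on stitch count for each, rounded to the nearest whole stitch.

left front 44; button band 9; back 61; hood 75.

Rate = 14/4 = 3.5 sts per in.
left front: 12.5 × 3.5 = 43.75 → 44.
button band: 2.5 × 3.5 = 8.75 → 9.
back: 17.5 × 3.5 = 61.25 → 61.
hood: 21.5 × 3.5 = 75.25 → 75.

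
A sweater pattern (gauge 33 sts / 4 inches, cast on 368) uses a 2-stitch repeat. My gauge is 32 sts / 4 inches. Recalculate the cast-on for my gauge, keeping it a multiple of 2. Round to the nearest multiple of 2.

368 × 32 / 33 = 356.85.
Nearest multiple of 2: 356.

356 stitches.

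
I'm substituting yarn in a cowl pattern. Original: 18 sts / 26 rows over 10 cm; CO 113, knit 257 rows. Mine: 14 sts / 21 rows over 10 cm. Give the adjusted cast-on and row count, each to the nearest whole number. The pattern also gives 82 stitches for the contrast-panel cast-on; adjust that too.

Stitches: 113 × 14/18 = 87.89 → 88.
Rows: 257 × 21/26 = 207.58 → 208.
contrast-panel cast-on: 82 × 14/18 = 63.78 → 64.

Cast on 88 stitches; work 208 rows; contrast-panel cast-on 64 stitches.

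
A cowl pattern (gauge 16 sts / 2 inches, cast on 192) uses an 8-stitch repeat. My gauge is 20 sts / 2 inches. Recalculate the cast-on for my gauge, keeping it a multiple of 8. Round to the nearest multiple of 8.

192 × 20 / 16 = 240.00.
Nearest multiple of 8: 240.

Cast on 240 stitches.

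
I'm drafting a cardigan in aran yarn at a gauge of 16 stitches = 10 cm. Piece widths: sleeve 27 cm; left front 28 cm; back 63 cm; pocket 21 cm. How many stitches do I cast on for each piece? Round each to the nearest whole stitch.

sleeve 43; left front 45; back 101; pocket 34.

Rate = 16/10 = 1.6 sts per cm.
sleeve: 27 × 1.6 = 43.20 → 43.
left front: 28 × 1.6 = 44.80 → 45.
back: 63 × 1.6 = 100.80 → 101.
pocket: 21 × 1.6 = 33.60 → 34.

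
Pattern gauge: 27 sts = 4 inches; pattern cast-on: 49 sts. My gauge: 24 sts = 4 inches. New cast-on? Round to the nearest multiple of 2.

Scale factor = 24 / 27 = 0.889.
49 × 24 / 27 = 43.56 sts.
→ 44 sts.

Cast on 44 stitches.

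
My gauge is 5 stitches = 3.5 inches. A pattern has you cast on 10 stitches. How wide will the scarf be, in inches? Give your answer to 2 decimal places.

7.00 inches.

5 stitches / 3.5 inch = 1.429 stitches per inch.
10 / 1.429 = 7.000 inches.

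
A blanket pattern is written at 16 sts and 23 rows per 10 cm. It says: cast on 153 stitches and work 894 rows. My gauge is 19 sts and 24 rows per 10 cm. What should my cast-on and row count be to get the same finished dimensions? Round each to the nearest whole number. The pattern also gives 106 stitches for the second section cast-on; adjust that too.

Cast on 182 stitches; work 933 rows; second section cast-on 126 stitches.

Stitches: 153 × 19/16 = 181.69 → 182.
Rows: 894 × 24/23 = 932.87 → 933.
second section cast-on: 106 × 19/16 = 125.88 → 126.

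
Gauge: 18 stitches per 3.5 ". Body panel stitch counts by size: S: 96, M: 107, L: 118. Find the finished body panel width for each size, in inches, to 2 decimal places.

18/3.5 = 5.143 sts per in.
S: 96 / 5.143 = 18.667 → 18.67 in.
M: 107 / 5.143 = 20.806 → 20.81 in.
L: 118 / 5.143 = 22.944 → 22.94 in.

S 18.67 inches; M 20.81 inches; L 22.94 inches.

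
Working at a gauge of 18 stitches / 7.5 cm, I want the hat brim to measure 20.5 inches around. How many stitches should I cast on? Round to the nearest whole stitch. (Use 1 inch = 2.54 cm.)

CO 125 sts.

20.5 in = 52.07 cm.
18 stitches / 7.5 cm = 2.4 stitches per cm.
52.07 × 2.4 = 124.97 stitches.
Round to nearest → 125.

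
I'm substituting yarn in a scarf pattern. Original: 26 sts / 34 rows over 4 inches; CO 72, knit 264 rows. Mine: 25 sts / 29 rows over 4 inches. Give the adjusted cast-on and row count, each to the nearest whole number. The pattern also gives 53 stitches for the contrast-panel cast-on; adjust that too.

Stitches: 72 × 25/26 = 69.23 → 69.
Rows: 264 × 29/34 = 225.18 → 225.
contrast-panel cast-on: 53 × 25/26 = 50.96 → 51.

Cast on 69 stitches; work 225 rows; contrast-panel cast-on 51 stitches.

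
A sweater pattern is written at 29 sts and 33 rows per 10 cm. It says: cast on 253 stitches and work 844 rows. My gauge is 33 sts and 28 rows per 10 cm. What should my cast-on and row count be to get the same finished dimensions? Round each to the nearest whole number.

Stitches: 253 × 33/29 = 287.90 → 288.
Rows: 844 × 28/33 = 716.12 → 716.

Cast on 288 stitches; work 716 rows.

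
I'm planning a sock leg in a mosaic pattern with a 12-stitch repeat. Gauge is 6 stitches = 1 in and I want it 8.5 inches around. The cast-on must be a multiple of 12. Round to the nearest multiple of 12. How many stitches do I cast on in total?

Cast on 48 stitches.

6 / 1 = 6 sts per inch.
8.5 × 6 = 51.00 sts.
Nearest multiple of 12: 48.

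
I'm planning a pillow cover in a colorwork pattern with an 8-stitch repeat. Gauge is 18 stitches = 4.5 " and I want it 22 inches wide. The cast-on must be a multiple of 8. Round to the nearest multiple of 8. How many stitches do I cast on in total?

88 stitches.

18 / 4.5 = 4 sts per inch.
22 × 4 = 88.00 sts.
Nearest multiple of 8: 88.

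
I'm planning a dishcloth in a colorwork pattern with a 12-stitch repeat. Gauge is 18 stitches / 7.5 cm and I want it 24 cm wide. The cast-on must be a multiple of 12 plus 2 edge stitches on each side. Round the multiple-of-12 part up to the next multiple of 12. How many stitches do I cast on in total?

CO 64 sts.

18 / 7.5 = 2.4 sts per cm.
24 × 2.4 = 57.60 sts.
Less 4 edge sts → 53.60 for the repeat.
Next multiple of 12: 60.
Add back 4 edge sts → 64.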